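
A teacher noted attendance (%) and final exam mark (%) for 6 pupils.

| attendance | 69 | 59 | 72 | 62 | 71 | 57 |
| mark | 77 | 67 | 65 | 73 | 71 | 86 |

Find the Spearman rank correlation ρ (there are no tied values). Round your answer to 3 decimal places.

-0.600

Rank attendance: 4, 2, 6, 3, 5, 1
Rank mark: 5, 2, 1, 4, 3, 6
d = rank(attendance) − rank(mark): -1, 0, 5, -1, 2, -5; Σd² = 56
ρ = 1 − 6Σd² / [n(n²−1)] = 1 − 6×56 / (6×35) = 1 − 336/210 ≈ -0.600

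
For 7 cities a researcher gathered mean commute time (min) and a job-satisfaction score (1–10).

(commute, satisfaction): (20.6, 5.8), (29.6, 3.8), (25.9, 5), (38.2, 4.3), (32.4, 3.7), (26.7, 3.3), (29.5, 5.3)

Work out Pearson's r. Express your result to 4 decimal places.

n = 7, Σx = 202.9, Σy = 31.2, Σx² = 6063.47, Σy² = 144.24, Σxy = 890.06
nΣxy − ΣxΣy = 6230.42 − 6330.48 = -100.06
nΣx² − (Σx)² = 42444.29 − 41168.41 = 1275.88; nΣy² − (Σy)² = 1009.68 − 973.44 = 36.24
r = -100.06 / √(1275.88 × 36.24) = -100.06 / 215.0300 ≈ -0.4653

-0.4653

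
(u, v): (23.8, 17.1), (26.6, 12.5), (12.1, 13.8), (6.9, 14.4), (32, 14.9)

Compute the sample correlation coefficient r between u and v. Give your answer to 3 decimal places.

0.117

n = 5, Σu = 101.4, Σv = 72.7, Σu² = 2492.02, Σv² = 1068.47, Σuv = 1482.62
nΣuv − ΣuΣv = 7413.1 − 7371.78 = 41.32
nΣu² − (Σu)² = 12460.1 − 10281.96 = 2178.14; nΣv² − (Σv)² = 5342.35 − 5285.29 = 57.06
r = 41.32 / √(2178.14 × 57.06) = 41.32 / 352.5403 ≈ 0.117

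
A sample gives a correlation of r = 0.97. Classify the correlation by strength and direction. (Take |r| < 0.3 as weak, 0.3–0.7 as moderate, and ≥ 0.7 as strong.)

strong positive

r = 0.97 > 0 so the relationship is positive.
|r| = 0.97, which falls in the strong range.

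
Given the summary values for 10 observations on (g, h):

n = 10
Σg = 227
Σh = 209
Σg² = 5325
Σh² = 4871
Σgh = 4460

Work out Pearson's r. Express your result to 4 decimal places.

r = (nΣgh − ΣgΣh) / √[(nΣg² − (Σg)²)(nΣh² − (Σh)²)]
Numerator: 10×4460 − 227×209 = -2843
Denominator: √[(53250 − 51529)(48710 − 43681)] = √[1721 × 5029] = 2941.9227
r = -2843 / 2941.9227 ≈ -0.9664

-0.9664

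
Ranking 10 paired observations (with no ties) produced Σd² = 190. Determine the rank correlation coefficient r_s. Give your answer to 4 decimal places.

ρ = 1 − 6Σd² / [n(n²−1)] = 1 − 6×190 / (10×99)
  = 1 − 1140/990 = 1 − 1.15152 ≈ -0.1515

-0.1515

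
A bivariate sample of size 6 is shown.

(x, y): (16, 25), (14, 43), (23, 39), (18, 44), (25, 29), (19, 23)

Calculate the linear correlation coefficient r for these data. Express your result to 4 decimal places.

-0.1952

n = 6, Σx = 115, Σy = 203, Σx² = 2291, Σy² = 7301, Σxy = 3853
nΣxy − ΣxΣy = 23118 − 23345 = -227
nΣx² − (Σx)² = 13746 − 13225 = 521; nΣy² − (Σy)² = 43806 − 41209 = 2597
r = -227 / √(521 × 2597) = -227 / 1163.2012 ≈ -0.1952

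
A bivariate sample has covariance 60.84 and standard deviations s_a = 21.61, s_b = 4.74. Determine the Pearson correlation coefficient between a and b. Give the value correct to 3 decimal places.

r = Cov(a,b) / (s_a · s_b) = 60.84 / (21.61 × 4.74)
  = 60.84 / 102.4314 ≈ 0.594

0.594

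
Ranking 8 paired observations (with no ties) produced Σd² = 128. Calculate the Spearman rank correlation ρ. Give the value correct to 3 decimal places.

ρ = 1 − 6Σd² / [n(n²−1)] = 1 − 6×128 / (8×63)
  = 1 − 768/504 = 1 − 1.5238 ≈ -0.524

-0.524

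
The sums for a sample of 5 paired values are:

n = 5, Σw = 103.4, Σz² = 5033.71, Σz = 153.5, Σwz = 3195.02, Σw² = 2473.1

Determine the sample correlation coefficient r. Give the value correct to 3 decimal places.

0.063

r = (nΣwz − ΣwΣz) / √[(nΣw² − (Σw)²)(nΣz² − (Σz)²)]
Numerator: 5×3195.02 − 103.4×153.5 = 103.2
Denominator: √[(12365.5 − 10691.56)(25168.55 − 23562.25)] = √[1673.94 × 1606.3] = 1639.7713
r = 103.2 / 1639.7713 ≈ 0.063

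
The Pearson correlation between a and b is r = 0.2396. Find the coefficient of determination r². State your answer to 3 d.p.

r² = (0.2396)² = 0.057

0.057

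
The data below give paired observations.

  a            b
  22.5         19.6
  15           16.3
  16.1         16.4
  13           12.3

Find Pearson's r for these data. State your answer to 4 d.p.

0.9193

n = 4, Σa = 66.6, Σb = 64.6, Σa² = 1159.46, Σb² = 1070.1, Σab = 1109.44
nΣab − ΣaΣb = 4437.76 − 4302.36 = 135.4
nΣa² − (Σa)² = 4637.84 − 4435.56 = 202.28; nΣb² − (Σb)² = 4280.4 − 4173.16 = 107.24
r = 135.4 / √(202.28 × 107.24) = 135.4 / 147.2838 ≈ 0.9193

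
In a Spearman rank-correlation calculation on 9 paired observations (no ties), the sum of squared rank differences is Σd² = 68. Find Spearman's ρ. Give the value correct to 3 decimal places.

ρ = 1 − 6Σd² / [n(n²−1)] = 1 − 6×68 / (9×80)
  = 1 − 408/720 = 1 − 0.5667 ≈ 0.433

0.433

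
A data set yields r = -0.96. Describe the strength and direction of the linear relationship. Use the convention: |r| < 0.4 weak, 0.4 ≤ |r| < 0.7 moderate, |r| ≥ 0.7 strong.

strong negative

r = -0.96 < 0 so the relationship is negative.
|r| = 0.96, which falls in the strong range.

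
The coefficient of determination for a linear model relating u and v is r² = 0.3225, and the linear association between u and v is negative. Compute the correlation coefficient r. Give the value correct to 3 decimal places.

-0.568

|r| = √0.3225 = 0.568
The association is negative, so r = −0.568.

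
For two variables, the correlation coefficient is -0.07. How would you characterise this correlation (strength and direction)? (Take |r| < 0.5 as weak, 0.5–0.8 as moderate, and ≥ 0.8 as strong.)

weak negative

r = -0.07 < 0 so the relationship is negative.
|r| = 0.07, which falls in the weak range.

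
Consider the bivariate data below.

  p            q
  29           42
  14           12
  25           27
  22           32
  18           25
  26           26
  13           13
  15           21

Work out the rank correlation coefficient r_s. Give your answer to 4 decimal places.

Rank p: 8, 2, 6, 5, 4, 7, 1, 3
Rank q: 8, 1, 6, 7, 4, 5, 2, 3
d = rank(p) − rank(q): 0, 1, 0, -2, 0, 2, -1, 0; Σd² = 10
ρ = 1 − 6Σd² / [n(n²−1)] = 1 − 6×10 / (8×63) = 1 − 60/504 ≈ 0.8810

0.8810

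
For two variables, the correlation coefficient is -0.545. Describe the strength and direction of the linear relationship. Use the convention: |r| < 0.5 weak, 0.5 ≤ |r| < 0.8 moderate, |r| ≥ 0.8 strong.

r = -0.545 < 0 so the relationship is negative.
|r| = 0.545, which falls in the moderate range.

moderate negative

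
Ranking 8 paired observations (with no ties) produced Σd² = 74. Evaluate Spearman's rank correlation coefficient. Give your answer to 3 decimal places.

0.119

ρ = 1 − 6Σd² / [n(n²−1)] = 1 − 6×74 / (8×63)
  = 1 − 444/504 = 1 − 0.8810 ≈ 0.119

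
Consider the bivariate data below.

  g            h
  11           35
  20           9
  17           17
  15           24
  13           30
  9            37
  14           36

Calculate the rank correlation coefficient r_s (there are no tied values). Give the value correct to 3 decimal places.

Rank g: 2, 7, 6, 5, 3, 1, 4
Rank h: 5, 1, 2, 3, 4, 7, 6
d = rank(g) − rank(h): -3, 6, 4, 2, -1, -6, -2; Σd² = 106
ρ = 1 − 6Σd² / [n(n²−1)] = 1 − 6×106 / (7×48) = 1 − 636/336 ≈ -0.893

-0.893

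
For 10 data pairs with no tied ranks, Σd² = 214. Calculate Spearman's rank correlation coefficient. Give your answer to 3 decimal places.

ρ = 1 − 6Σd² / [n(n²−1)] = 1 − 6×214 / (10×99)
  = 1 − 1284/990 = 1 − 1.2970 ≈ -0.297

-0.297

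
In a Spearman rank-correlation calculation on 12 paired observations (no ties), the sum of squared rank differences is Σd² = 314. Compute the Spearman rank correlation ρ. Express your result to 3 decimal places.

-0.098

ρ = 1 − 6Σd² / [n(n²−1)] = 1 − 6×314 / (12×143)
  = 1 − 1884/1716 = 1 − 1.0979 ≈ -0.098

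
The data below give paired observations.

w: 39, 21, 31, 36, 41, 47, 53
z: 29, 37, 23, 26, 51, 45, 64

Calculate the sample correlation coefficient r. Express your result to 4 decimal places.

n = 7, Σw = 268, Σz = 275, Σw² = 10918, Σz² = 12137, Σwz = 11155
nΣwz − ΣwΣz = 78085 − 73700 = 4385
nΣw² − (Σw)² = 76426 − 71824 = 4602; nΣz² − (Σz)² = 84959 − 75625 = 9334
r = 4385 / √(4602 × 9334) = 4385 / 6554.0116 ≈ 0.6691

0.6691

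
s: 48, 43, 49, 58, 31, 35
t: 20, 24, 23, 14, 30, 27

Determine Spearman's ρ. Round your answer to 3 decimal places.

-0.943

Rank s: 4, 3, 5, 6, 1, 2
Rank t: 2, 4, 3, 1, 6, 5
d = rank(s) − rank(t): 2, -1, 2, 5, -5, -3; Σd² = 68
ρ = 1 − 6Σd² / [n(n²−1)] = 1 − 6×68 / (6×35) = 1 − 408/210 ≈ -0.943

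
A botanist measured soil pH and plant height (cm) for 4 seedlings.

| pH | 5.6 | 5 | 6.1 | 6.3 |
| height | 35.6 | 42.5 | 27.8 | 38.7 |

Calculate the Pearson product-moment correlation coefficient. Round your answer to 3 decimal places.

-0.571

n = 4, Σx = 23, Σy = 144.6, Σx² = 133.26, Σy² = 5344.14, Σxy = 825.25
nΣxy − ΣxΣy = 3301 − 3325.8 = -24.8
nΣx² − (Σx)² = 533.04 − 529 = 4.04; nΣy² − (Σy)² = 21376.56 − 20909.16 = 467.4
r = -24.8 / √(4.04 × 467.4) = -24.8 / 43.4545 ≈ -0.571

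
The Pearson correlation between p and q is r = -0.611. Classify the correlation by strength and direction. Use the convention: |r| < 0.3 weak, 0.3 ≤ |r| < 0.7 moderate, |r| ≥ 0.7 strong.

r = -0.611 < 0 so the relationship is negative.
|r| = 0.611, which falls in the moderate range.

moderate negative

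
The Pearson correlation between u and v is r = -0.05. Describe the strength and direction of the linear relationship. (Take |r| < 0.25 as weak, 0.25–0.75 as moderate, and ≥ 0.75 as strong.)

r = -0.05 < 0 so the relationship is negative.
|r| = 0.05, which falls in the weak range.

weak negative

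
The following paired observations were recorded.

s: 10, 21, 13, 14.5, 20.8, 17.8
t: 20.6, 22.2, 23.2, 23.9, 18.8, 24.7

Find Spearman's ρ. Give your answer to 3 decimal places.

Rank s: 1, 6, 2, 3, 5, 4
Rank t: 2, 3, 4, 5, 1, 6
d = rank(s) − rank(t): -1, 3, -2, -2, 4, -2; Σd² = 38
ρ = 1 − 6Σd² / [n(n²−1)] = 1 − 6×38 / (6×35) = 1 − 228/210 ≈ -0.086

-0.086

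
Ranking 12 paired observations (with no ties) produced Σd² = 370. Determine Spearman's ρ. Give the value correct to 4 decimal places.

-0.2937

ρ = 1 − 6Σd² / [n(n²−1)] = 1 − 6×370 / (12×143)
  = 1 − 2220/1716 = 1 − 1.29371 ≈ -0.2937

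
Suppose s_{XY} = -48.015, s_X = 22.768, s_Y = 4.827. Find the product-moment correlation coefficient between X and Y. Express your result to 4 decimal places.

r = Cov(X,Y) / (s_X · s_Y) = -48.015 / (22.768 × 4.827)
  = -48.015 / 109.9011 ≈ -0.4369

-0.4369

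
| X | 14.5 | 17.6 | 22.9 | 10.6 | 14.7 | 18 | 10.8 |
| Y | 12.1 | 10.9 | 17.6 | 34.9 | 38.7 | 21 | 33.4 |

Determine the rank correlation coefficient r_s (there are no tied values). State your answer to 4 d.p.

Rank X: 3, 5, 7, 1, 4, 6, 2
Rank Y: 2, 1, 3, 6, 7, 4, 5
d = rank(X) − rank(Y): 1, 4, 4, -5, -3, 2, -3; Σd² = 80
ρ = 1 − 6Σd² / [n(n²−1)] = 1 − 6×80 / (7×48) = 1 − 480/336 ≈ -0.4286

-0.4286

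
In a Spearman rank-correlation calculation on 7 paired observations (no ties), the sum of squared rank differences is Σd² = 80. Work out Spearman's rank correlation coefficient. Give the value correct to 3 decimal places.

ρ = 1 − 6Σd² / [n(n²−1)] = 1 − 6×80 / (7×48)
  = 1 − 480/336 = 1 − 1.4286 ≈ -0.429

-0.429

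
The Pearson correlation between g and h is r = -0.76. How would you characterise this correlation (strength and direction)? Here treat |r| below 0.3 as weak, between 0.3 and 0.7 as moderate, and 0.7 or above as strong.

strong negative

r = -0.76 < 0 so the relationship is negative.
|r| = 0.76, which falls in the strong range.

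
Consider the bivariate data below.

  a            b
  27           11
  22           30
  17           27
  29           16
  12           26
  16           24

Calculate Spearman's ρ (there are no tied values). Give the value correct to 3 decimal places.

-0.429

Rank a: 5, 4, 3, 6, 1, 2
Rank b: 1, 6, 5, 2, 4, 3
d = rank(a) − rank(b): 4, -2, -2, 4, -3, -1; Σd² = 50
ρ = 1 − 6Σd² / [n(n²−1)] = 1 − 6×50 / (6×35) = 1 − 300/210 ≈ -0.429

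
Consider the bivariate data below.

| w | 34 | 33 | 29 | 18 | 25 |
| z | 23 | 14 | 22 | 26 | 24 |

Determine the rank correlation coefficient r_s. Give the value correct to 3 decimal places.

Rank w: 5, 4, 3, 1, 2
Rank z: 3, 1, 2, 5, 4
d = rank(w) − rank(z): 2, 3, 1, -4, -2; Σd² = 34
ρ = 1 − 6Σd² / [n(n²−1)] = 1 − 6×34 / (5×24) = 1 − 204/120 ≈ -0.700

-0.700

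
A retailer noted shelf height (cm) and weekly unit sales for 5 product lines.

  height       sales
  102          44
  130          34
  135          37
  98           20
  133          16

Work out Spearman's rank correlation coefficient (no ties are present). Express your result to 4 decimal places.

Rank height: 2, 3, 5, 1, 4
Rank sales: 5, 3, 4, 2, 1
d = rank(height) − rank(sales): -3, 0, 1, -1, 3; Σd² = 20
ρ = 1 − 6Σd² / [n(n²−1)] = 1 − 6×20 / (5×24) = 1 − 120/120 ≈ 0.0000

0.0000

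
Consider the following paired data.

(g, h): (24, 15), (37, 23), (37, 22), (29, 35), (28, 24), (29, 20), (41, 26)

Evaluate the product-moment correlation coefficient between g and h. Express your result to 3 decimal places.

n = 7, Σg = 225, Σh = 165, Σg² = 7461, Σh² = 4115, Σgh = 5358
nΣgh − ΣgΣh = 37506 − 37125 = 381
nΣg² − (Σg)² = 52227 − 50625 = 1602; nΣh² − (Σh)² = 28805 − 27225 = 1580
r = 381 / √(1602 × 1580) = 381 / 1590.9620 ≈ 0.239

0.239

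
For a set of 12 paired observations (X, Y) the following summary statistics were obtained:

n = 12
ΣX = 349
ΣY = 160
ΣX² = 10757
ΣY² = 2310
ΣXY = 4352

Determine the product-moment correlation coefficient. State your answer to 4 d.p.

-0.9202

r = (nΣXY − ΣXΣY) / √[(nΣX² − (ΣX)²)(nΣY² − (ΣY)²)]
Numerator: 12×4352 − 349×160 = -3616
Denominator: √[(129084 − 121801)(27720 − 25600)] = √[7283 × 2120] = 3929.3715
r = -3616 / 3929.3715 ≈ -0.9202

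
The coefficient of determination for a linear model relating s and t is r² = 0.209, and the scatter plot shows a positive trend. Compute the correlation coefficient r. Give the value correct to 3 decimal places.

|r| = √0.209 = 0.457
The association is positive, so r = 0.457.

0.457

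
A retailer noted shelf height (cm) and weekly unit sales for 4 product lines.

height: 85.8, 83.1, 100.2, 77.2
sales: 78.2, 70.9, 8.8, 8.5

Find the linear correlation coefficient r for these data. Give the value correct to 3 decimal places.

n = 4, Σx = 346.3, Σy = 166.4, Σx² = 30267.13, Σy² = 11291.74, Σxy = 14139.31
nΣxy − ΣxΣy = 56557.24 − 57624.32 = -1067.08
nΣx² − (Σx)² = 121068.52 − 119923.69 = 1144.83; nΣy² − (Σy)² = 45166.96 − 27688.96 = 17478
r = -1067.08 / √(1144.83 × 17478) = -1067.08 / 4473.1799 ≈ -0.239

-0.239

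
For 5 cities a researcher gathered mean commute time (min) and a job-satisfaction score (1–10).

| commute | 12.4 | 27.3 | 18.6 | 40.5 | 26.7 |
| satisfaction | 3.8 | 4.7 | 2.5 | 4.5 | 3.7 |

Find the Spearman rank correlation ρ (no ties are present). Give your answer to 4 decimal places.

0.6000

Rank commute: 1, 4, 2, 5, 3
Rank satisfaction: 3, 5, 1, 4, 2
d = rank(commute) − rank(satisfaction): -2, -1, 1, 1, 1; Σd² = 8
ρ = 1 − 6Σd² / [n(n²−1)] = 1 − 6×8 / (5×24) = 1 − 48/120 ≈ 0.6000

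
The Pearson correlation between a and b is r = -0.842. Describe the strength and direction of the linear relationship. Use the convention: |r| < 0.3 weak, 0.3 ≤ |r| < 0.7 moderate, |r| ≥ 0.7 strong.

r = -0.842 < 0 so the relationship is negative.
|r| = 0.842, which falls in the strong range.

strong negative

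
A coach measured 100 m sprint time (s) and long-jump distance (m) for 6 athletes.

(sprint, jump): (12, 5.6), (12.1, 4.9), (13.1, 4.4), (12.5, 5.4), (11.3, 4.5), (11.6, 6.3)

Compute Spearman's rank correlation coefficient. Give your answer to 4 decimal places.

-0.3714

Rank sprint: 3, 4, 6, 5, 1, 2
Rank jump: 5, 3, 1, 4, 2, 6
d = rank(sprint) − rank(jump): -2, 1, 5, 1, -1, -4; Σd² = 48
ρ = 1 − 6Σd² / [n(n²−1)] = 1 − 6×48 / (6×35) = 1 − 288/210 ≈ -0.3714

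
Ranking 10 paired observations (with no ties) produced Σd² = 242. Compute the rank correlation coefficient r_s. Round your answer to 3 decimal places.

ρ = 1 − 6Σd² / [n(n²−1)] = 1 − 6×242 / (10×99)
  = 1 − 1452/990 = 1 − 1.4667 ≈ -0.467

-0.467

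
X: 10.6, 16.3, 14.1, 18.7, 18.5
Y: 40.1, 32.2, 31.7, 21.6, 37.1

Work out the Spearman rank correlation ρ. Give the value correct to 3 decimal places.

Rank X: 1, 3, 2, 5, 4
Rank Y: 5, 3, 2, 1, 4
d = rank(X) − rank(Y): -4, 0, 0, 4, 0; Σd² = 32
ρ = 1 − 6Σd² / [n(n²−1)] = 1 − 6×32 / (5×24) = 1 − 192/120 ≈ -0.600

-0.600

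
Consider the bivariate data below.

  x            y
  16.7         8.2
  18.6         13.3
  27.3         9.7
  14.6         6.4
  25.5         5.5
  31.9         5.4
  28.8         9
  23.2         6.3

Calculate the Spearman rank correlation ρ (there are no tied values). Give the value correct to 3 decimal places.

Rank x: 2, 3, 6, 1, 5, 8, 7, 4
Rank y: 5, 8, 7, 4, 2, 1, 6, 3
d = rank(x) − rank(y): -3, -5, -1, -3, 3, 7, 1, 1; Σd² = 104
ρ = 1 − 6Σd² / [n(n²−1)] = 1 − 6×104 / (8×63) = 1 − 624/504 ≈ -0.238

-0.238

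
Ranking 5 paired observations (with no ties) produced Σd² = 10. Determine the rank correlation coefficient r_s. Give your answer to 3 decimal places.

0.500

ρ = 1 − 6Σd² / [n(n²−1)] = 1 − 6×10 / (5×24)
  = 1 − 60/120 = 1 − 0.5000 ≈ 0.500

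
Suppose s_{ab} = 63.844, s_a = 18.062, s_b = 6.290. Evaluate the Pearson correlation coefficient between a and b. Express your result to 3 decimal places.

r = Cov(a,b) / (s_a · s_b) = 63.844 / (18.062 × 6.290)
  = 63.844 / 113.6100 ≈ 0.562

0.562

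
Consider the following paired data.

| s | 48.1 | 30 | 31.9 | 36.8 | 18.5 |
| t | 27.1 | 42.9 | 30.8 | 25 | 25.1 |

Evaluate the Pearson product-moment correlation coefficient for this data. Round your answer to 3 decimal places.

-0.097

n = 5, Σs = 165.3, Σt = 150.9, Σs² = 5927.71, Σt² = 4778.47, Σst = 4957.38
nΣst − ΣsΣt = 24786.9 − 24943.77 = -156.87
nΣs² − (Σs)² = 29638.55 − 27324.09 = 2314.46; nΣt² − (Σt)² = 23892.35 − 22770.81 = 1121.54
r = -156.87 / √(2314.46 × 1121.54) = -156.87 / 1611.1361 ≈ -0.097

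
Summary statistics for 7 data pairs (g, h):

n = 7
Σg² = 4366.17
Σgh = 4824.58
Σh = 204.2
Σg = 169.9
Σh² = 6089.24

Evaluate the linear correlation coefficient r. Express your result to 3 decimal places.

-0.735

r = (nΣgh − ΣgΣh) / √[(nΣg² − (Σg)²)(nΣh² − (Σh)²)]
Numerator: 7×4824.58 − 169.9×204.2 = -921.52
Denominator: √[(30563.19 − 28866.01)(42624.68 − 41697.64)] = √[1697.18 × 927.04] = 1254.3340
r = -921.52 / 1254.3340 ≈ -0.735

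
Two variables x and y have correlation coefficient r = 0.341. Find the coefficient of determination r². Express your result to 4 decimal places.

0.1163

r² = (0.341)² = 0.1163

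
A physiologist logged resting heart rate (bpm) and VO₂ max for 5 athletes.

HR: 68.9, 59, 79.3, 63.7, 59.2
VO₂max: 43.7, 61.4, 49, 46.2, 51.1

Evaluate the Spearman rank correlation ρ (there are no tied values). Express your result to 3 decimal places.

-0.700

Rank HR: 4, 1, 5, 3, 2
Rank VO₂max: 1, 5, 3, 2, 4
d = rank(HR) − rank(VO₂max): 3, -4, 2, 1, -2; Σd² = 34
ρ = 1 − 6Σd² / [n(n²−1)] = 1 − 6×34 / (5×24) = 1 − 204/120 ≈ -0.700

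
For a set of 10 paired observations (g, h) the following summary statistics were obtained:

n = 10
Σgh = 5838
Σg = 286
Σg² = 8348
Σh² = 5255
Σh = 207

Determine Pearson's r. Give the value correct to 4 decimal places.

-0.2034

r = (nΣgh − ΣgΣh) / √[(nΣg² − (Σg)²)(nΣh² − (Σh)²)]
Numerator: 10×5838 − 286×207 = -822
Denominator: √[(83480 − 81796)(52550 − 42849)] = √[1684 × 9701] = 4041.8417
r = -822 / 4041.8417 ≈ -0.2034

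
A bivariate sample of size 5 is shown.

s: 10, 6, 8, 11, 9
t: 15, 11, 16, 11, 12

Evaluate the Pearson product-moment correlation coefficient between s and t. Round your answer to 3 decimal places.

n = 5, Σs = 44, Σt = 65, Σs² = 402, Σt² = 867, Σst = 573
nΣst − ΣsΣt = 2865 − 2860 = 5
nΣs² − (Σs)² = 2010 − 1936 = 74; nΣt² − (Σt)² = 4335 − 4225 = 110
r = 5 / √(74 × 110) = 5 / 90.2219 ≈ 0.055

0.055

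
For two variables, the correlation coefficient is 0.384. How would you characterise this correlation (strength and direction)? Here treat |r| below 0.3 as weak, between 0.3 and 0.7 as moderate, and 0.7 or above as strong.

moderate positive

r = 0.384 > 0 so the relationship is positive.
|r| = 0.384, which falls in the moderate range.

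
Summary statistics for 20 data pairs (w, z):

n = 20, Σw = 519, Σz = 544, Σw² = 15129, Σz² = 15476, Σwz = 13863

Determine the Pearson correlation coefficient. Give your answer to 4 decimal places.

-0.2390

r = (nΣwz − ΣwΣz) / √[(nΣw² − (Σw)²)(nΣz² − (Σz)²)]
Numerator: 20×13863 − 519×544 = -5076
Denominator: √[(302580 − 269361)(309520 − 295936)] = √[33219 × 13584] = 21242.5727
r = -5076 / 21242.5727 ≈ -0.2390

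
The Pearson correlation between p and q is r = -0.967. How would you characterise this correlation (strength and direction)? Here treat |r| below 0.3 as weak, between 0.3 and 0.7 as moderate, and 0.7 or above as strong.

strong negative

r = -0.967 < 0 so the relationship is negative.
|r| = 0.967, which falls in the strong range.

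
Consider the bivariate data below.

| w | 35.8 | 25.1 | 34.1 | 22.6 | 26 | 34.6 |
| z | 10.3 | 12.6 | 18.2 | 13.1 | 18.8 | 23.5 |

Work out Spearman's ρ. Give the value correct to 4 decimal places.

0.0286

Rank w: 6, 2, 4, 1, 3, 5
Rank z: 1, 2, 4, 3, 5, 6
d = rank(w) − rank(z): 5, 0, 0, -2, -2, -1; Σd² = 34
ρ = 1 − 6Σd² / [n(n²−1)] = 1 − 6×34 / (6×35) = 1 − 204/210 ≈ 0.0286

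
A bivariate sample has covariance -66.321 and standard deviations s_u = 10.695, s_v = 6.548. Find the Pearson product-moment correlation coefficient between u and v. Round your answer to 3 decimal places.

-0.947

r = Cov(u,v) / (s_u · s_v) = -66.321 / (10.695 × 6.548)
  = -66.321 / 70.0309 ≈ -0.947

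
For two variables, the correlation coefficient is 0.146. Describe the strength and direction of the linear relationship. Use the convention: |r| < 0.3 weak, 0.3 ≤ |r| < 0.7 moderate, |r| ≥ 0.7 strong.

r = 0.146 > 0 so the relationship is positive.
|r| = 0.146, which falls in the weak range.

weak positive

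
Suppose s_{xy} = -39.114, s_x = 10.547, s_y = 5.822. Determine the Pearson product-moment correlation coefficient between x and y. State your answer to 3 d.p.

r = Cov(x,y) / (s_x · s_y) = -39.114 / (10.547 × 5.822)
  = -39.114 / 61.4046 ≈ -0.637

-0.637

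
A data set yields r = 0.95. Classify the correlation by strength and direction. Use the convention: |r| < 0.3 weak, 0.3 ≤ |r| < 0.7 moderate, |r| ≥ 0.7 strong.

strong positive

r = 0.95 > 0 so the relationship is positive.
|r| = 0.95, which falls in the strong range.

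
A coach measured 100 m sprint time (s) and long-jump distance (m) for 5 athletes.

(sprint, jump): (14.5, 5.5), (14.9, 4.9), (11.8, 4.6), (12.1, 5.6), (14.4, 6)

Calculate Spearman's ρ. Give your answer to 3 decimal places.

Rank sprint: 4, 5, 1, 2, 3
Rank jump: 3, 2, 1, 4, 5
d = rank(sprint) − rank(jump): 1, 3, 0, -2, -2; Σd² = 18
ρ = 1 − 6Σd² / [n(n²−1)] = 1 − 6×18 / (5×24) = 1 − 108/120 ≈ 0.100

0.100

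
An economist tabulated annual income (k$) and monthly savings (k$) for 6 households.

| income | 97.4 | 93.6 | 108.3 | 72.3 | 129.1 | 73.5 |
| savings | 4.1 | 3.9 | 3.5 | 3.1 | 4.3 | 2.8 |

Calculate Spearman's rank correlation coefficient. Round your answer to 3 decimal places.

0.771

Rank income: 4, 3, 5, 1, 6, 2
Rank savings: 5, 4, 3, 2, 6, 1
d = rank(income) − rank(savings): -1, -1, 2, -1, 0, 1; Σd² = 8
ρ = 1 − 6Σd² / [n(n²−1)] = 1 − 6×8 / (6×35) = 1 − 48/210 ≈ 0.771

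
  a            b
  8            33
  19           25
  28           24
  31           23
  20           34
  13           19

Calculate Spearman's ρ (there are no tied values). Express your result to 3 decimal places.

-0.200

Rank a: 1, 3, 5, 6, 4, 2
Rank b: 5, 4, 3, 2, 6, 1
d = rank(a) − rank(b): -4, -1, 2, 4, -2, 1; Σd² = 42
ρ = 1 − 6Σd² / [n(n²−1)] = 1 − 6×42 / (6×35) = 1 − 252/210 ≈ -0.200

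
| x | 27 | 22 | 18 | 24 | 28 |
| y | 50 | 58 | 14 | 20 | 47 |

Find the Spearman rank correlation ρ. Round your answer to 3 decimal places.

Rank x: 4, 2, 1, 3, 5
Rank y: 4, 5, 1, 2, 3
d = rank(x) − rank(y): 0, -3, 0, 1, 2; Σd² = 14
ρ = 1 − 6Σd² / [n(n²−1)] = 1 − 6×14 / (5×24) = 1 − 84/120 ≈ 0.300

0.300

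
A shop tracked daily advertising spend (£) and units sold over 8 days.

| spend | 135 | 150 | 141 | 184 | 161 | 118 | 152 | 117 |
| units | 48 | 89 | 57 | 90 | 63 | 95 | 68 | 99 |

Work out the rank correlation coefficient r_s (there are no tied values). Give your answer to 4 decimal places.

-0.2619

Rank spend: 3, 5, 4, 8, 7, 2, 6, 1
Rank units: 1, 5, 2, 6, 3, 7, 4, 8
d = rank(spend) − rank(units): 2, 0, 2, 2, 4, -5, 2, -7; Σd² = 106
ρ = 1 − 6Σd² / [n(n²−1)] = 1 − 6×106 / (8×63) = 1 − 636/504 ≈ -0.2619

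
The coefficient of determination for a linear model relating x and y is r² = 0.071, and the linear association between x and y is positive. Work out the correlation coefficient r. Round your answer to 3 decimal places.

0.266

|r| = √0.071 = 0.266
The association is positive, so r = 0.266.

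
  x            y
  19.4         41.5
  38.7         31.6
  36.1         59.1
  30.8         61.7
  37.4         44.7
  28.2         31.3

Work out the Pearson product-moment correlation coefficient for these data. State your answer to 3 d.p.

n = 6, Σx = 190.6, Σy = 269.9, Σx² = 6319.9, Σy² = 12998.29, Σxy = 8616.33
nΣxy − ΣxΣy = 51697.98 − 51442.94 = 255.04
nΣx² − (Σx)² = 37919.4 − 36328.36 = 1591.04; nΣy² − (Σy)² = 77989.74 − 72846.01 = 5143.73
r = 255.04 / √(1591.04 × 5143.73) = 255.04 / 2860.7482 ≈ 0.089

0.089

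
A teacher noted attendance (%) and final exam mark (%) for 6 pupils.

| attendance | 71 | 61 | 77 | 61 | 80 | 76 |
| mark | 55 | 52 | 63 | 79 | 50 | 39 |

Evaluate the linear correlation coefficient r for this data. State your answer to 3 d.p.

n = 6, Σx = 426, Σy = 338, Σx² = 30588, Σy² = 19960, Σxy = 23711
nΣxy − ΣxΣy = 142266 − 143988 = -1722
nΣx² − (Σx)² = 183528 − 181476 = 2052; nΣy² − (Σy)² = 119760 − 114244 = 5516
r = -1722 / √(2052 × 5516) = -1722 / 3364.3472 ≈ -0.512

-0.512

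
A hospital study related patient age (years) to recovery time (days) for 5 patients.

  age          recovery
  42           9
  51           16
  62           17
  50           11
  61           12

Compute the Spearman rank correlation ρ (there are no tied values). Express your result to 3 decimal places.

Rank age: 1, 3, 5, 2, 4
Rank recovery: 1, 4, 5, 2, 3
d = rank(age) − rank(recovery): 0, -1, 0, 0, 1; Σd² = 2
ρ = 1 − 6Σd² / [n(n²−1)] = 1 − 6×2 / (5×24) = 1 − 12/120 ≈ 0.900

0.900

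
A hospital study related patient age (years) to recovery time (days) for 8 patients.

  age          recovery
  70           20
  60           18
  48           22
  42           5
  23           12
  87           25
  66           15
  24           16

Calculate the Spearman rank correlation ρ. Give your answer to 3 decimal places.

0.667

Rank age: 7, 5, 4, 3, 1, 8, 6, 2
Rank recovery: 6, 5, 7, 1, 2, 8, 3, 4
d = rank(age) − rank(recovery): 1, 0, -3, 2, -1, 0, 3, -2; Σd² = 28
ρ = 1 − 6Σd² / [n(n²−1)] = 1 − 6×28 / (8×63) = 1 − 168/504 ≈ 0.667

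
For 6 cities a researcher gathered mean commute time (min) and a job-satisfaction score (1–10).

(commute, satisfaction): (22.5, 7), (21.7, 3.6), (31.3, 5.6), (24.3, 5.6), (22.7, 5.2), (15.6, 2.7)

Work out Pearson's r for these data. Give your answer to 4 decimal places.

n = 6, Σx = 138.1, Σy = 29.7, Σx² = 3305.97, Σy² = 159.01, Σxy = 707.14
nΣxy − ΣxΣy = 4242.84 − 4101.57 = 141.27
nΣx² − (Σx)² = 19835.82 − 19071.61 = 764.21; nΣy² − (Σy)² = 954.06 − 882.09 = 71.97
r = 141.27 / √(764.21 × 71.97) = 141.27 / 234.5212 ≈ 0.6024

0.6024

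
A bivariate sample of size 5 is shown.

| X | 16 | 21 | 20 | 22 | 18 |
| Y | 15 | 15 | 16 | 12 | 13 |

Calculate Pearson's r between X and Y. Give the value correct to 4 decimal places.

-0.2780

n = 5, ΣX = 97, ΣY = 71, ΣX² = 1905, ΣY² = 1019, ΣXY = 1373
nΣXY − ΣXΣY = 6865 − 6887 = -22
nΣX² − (ΣX)² = 9525 − 9409 = 116; nΣY² − (ΣY)² = 5095 − 5041 = 54
r = -22 / √(116 × 54) = -22 / 79.1454 ≈ -0.2780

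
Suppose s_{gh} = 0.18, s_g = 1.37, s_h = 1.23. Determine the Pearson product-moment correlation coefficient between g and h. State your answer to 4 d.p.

r = Cov(g,h) / (s_g · s_h) = 0.18 / (1.37 × 1.23)
  = 0.18 / 1.6851 ≈ 0.1068

0.1068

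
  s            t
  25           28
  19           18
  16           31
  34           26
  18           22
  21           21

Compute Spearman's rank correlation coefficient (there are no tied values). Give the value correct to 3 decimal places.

Rank s: 5, 3, 1, 6, 2, 4
Rank t: 5, 1, 6, 4, 3, 2
d = rank(s) − rank(t): 0, 2, -5, 2, -1, 2; Σd² = 38
ρ = 1 − 6Σd² / [n(n²−1)] = 1 − 6×38 / (6×35) = 1 − 228/210 ≈ -0.086

-0.086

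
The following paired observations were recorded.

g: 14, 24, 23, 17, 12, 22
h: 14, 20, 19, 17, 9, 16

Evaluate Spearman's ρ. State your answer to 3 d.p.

Rank g: 2, 6, 5, 3, 1, 4
Rank h: 2, 6, 5, 4, 1, 3
d = rank(g) − rank(h): 0, 0, 0, -1, 0, 1; Σd² = 2
ρ = 1 − 6Σd² / [n(n²−1)] = 1 − 6×2 / (6×35) = 1 − 12/210 ≈ 0.943

0.943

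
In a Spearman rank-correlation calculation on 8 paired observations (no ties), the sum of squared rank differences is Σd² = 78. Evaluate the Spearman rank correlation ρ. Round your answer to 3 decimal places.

ρ = 1 − 6Σd² / [n(n²−1)] = 1 − 6×78 / (8×63)
  = 1 − 468/504 = 1 − 0.9286 ≈ 0.071

0.071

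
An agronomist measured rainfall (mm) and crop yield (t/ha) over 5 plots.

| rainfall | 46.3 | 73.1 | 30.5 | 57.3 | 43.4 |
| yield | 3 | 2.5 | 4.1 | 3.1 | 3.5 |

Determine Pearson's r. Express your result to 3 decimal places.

-0.932

n = 5, Σx = 250.6, Σy = 16.2, Σx² = 13584.4, Σy² = 53.92, Σxy = 776.23
nΣxy − ΣxΣy = 3881.15 − 4059.72 = -178.57
nΣx² − (Σx)² = 67922 − 62800.36 = 5121.64; nΣy² − (Σy)² = 269.6 − 262.44 = 7.16
r = -178.57 / √(5121.64 × 7.16) = -178.57 / 191.4966 ≈ -0.932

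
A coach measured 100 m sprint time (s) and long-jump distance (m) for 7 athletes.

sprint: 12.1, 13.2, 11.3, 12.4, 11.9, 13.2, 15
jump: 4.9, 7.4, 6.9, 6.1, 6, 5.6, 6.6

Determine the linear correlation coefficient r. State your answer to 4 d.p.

0.1984

n = 7, Σx = 89.1, Σy = 43.5, Σx² = 1142.95, Σy² = 274.51, Σxy = 554.9
nΣxy − ΣxΣy = 3884.3 − 3875.85 = 8.45
nΣx² − (Σx)² = 8000.65 − 7938.81 = 61.84; nΣy² − (Σy)² = 1921.57 − 1892.25 = 29.32
r = 8.45 / √(61.84 × 29.32) = 8.45 / 42.5811 ≈ 0.1984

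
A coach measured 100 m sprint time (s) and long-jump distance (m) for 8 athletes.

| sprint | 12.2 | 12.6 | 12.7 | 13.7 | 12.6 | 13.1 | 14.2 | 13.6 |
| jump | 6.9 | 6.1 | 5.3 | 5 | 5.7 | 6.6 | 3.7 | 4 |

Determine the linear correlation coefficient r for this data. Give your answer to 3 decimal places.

-0.836

n = 8, Σx = 104.7, Σy = 43.3, Σx² = 1373.55, Σy² = 243.65, Σxy = 562.07
nΣxy − ΣxΣy = 4496.56 − 4533.51 = -36.95
nΣx² − (Σx)² = 10988.4 − 10962.09 = 26.31; nΣy² − (Σy)² = 1949.2 − 1874.89 = 74.31
r = -36.95 / √(26.31 × 74.31) = -36.95 / 44.2165 ≈ -0.836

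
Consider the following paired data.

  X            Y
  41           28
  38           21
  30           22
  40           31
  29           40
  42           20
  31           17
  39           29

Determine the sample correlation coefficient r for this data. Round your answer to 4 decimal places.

-0.1287

n = 8, ΣX = 290, ΣY = 208, ΣX² = 10712, ΣY² = 5800, ΣXY = 7504
nΣXY − ΣXΣY = 60032 − 60320 = -288
nΣX² − (ΣX)² = 85696 − 84100 = 1596; nΣY² − (ΣY)² = 46400 − 43264 = 3136
r = -288 / √(1596 × 3136) = -288 / 2237.1982 ≈ -0.1287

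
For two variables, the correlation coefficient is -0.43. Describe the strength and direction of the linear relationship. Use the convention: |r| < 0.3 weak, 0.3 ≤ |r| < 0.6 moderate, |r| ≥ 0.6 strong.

moderate negative

r = -0.43 < 0 so the relationship is negative.
|r| = 0.43, which falls in the moderate range.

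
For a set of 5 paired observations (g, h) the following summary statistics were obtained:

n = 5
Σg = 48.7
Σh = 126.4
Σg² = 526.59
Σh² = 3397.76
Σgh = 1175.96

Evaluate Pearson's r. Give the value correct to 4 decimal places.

-0.5366

r = (nΣgh − ΣgΣh) / √[(nΣg² − (Σg)²)(nΣh² − (Σh)²)]
Numerator: 5×1175.96 − 48.7×126.4 = -275.88
Denominator: √[(2632.95 − 2371.69)(16988.8 − 15976.96)] = √[261.26 × 1011.84] = 514.1530
r = -275.88 / 514.1530 ≈ -0.5366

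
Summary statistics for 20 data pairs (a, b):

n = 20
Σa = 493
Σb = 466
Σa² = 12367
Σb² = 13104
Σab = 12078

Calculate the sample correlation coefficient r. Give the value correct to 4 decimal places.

r = (nΣab − ΣaΣb) / √[(nΣa² − (Σa)²)(nΣb² − (Σb)²)]
Numerator: 20×12078 − 493×466 = 11822
Denominator: √[(247340 − 243049)(262080 − 217156)] = √[4291 × 44924] = 13884.1235
r = 11822 / 13884.1235 ≈ 0.8515

0.8515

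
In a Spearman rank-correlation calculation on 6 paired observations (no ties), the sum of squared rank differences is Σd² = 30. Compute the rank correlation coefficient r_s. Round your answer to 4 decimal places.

ρ = 1 − 6Σd² / [n(n²−1)] = 1 − 6×30 / (6×35)
  = 1 − 180/210 = 1 − 0.85714 ≈ 0.1429

0.1429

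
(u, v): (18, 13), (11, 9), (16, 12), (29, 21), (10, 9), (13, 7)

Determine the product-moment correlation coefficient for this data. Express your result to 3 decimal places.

0.960

n = 6, Σu = 97, Σv = 71, Σu² = 1811, Σv² = 965, Σuv = 1315
nΣuv − ΣuΣv = 7890 − 6887 = 1003
nΣu² − (Σu)² = 10866 − 9409 = 1457; nΣv² − (Σv)² = 5790 − 5041 = 749
r = 1003 / √(1457 × 749) = 1003 / 1044.6497 ≈ 0.960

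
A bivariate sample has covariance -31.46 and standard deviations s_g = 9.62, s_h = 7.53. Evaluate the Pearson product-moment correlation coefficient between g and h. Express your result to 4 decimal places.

r = Cov(g,h) / (s_g · s_h) = -31.46 / (9.62 × 7.53)
  = -31.46 / 72.4386 ≈ -0.4343

-0.4343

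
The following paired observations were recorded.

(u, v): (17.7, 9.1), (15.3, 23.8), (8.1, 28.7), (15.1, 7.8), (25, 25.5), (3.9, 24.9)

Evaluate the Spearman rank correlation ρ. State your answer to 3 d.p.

Rank u: 5, 4, 2, 3, 6, 1
Rank v: 2, 3, 6, 1, 5, 4
d = rank(u) − rank(v): 3, 1, -4, 2, 1, -3; Σd² = 40
ρ = 1 − 6Σd² / [n(n²−1)] = 1 − 6×40 / (6×35) = 1 − 240/210 ≈ -0.143

-0.143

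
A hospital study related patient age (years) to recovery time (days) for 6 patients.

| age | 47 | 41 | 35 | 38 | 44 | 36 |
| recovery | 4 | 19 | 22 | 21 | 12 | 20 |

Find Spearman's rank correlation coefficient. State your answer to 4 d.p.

-0.9429

Rank age: 6, 4, 1, 3, 5, 2
Rank recovery: 1, 3, 6, 5, 2, 4
d = rank(age) − rank(recovery): 5, 1, -5, -2, 3, -2; Σd² = 68
ρ = 1 − 6Σd² / [n(n²−1)] = 1 − 6×68 / (6×35) = 1 − 408/210 ≈ -0.9429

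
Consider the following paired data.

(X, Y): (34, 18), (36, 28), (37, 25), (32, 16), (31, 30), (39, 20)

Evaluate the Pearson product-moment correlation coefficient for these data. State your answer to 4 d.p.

-0.0595

n = 6, ΣX = 209, ΣY = 137, ΣX² = 7327, ΣY² = 3289, ΣXY = 4767
nΣXY − ΣXΣY = 28602 − 28633 = -31
nΣX² − (ΣX)² = 43962 − 43681 = 281; nΣY² − (ΣY)² = 19734 − 18769 = 965
r = -31 / √(281 × 965) = -31 / 520.7351 ≈ -0.0595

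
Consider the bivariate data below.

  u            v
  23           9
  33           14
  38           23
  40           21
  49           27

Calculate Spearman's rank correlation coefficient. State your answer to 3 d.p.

Rank u: 1, 2, 3, 4, 5
Rank v: 1, 2, 4, 3, 5
d = rank(u) − rank(v): 0, 0, -1, 1, 0; Σd² = 2
ρ = 1 − 6Σd² / [n(n²−1)] = 1 − 6×2 / (5×24) = 1 − 12/120 ≈ 0.900

0.900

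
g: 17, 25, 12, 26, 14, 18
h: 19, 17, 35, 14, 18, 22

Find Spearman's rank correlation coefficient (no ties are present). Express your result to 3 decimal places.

Rank g: 3, 5, 1, 6, 2, 4
Rank h: 4, 2, 6, 1, 3, 5
d = rank(g) − rank(h): -1, 3, -5, 5, -1, -1; Σd² = 62
ρ = 1 − 6Σd² / [n(n²−1)] = 1 − 6×62 / (6×35) = 1 − 372/210 ≈ -0.771

-0.771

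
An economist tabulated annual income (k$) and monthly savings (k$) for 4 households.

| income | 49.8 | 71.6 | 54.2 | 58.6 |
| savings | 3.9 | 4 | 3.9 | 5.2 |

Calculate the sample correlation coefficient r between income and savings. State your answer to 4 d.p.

n = 4, Σx = 234.2, Σy = 17, Σx² = 13978.2, Σy² = 73.46, Σxy = 996.72
nΣxy − ΣxΣy = 3986.88 − 3981.4 = 5.48
nΣx² − (Σx)² = 55912.8 − 54849.64 = 1063.16; nΣy² − (Σy)² = 293.84 − 289 = 4.84
r = 5.48 / √(1063.16 × 4.84) = 5.48 / 71.7335 ≈ 0.0764

0.0764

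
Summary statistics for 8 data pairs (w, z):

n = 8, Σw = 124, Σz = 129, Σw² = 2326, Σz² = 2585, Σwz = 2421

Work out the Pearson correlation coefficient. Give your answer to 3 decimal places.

r = (nΣwz − ΣwΣz) / √[(nΣw² − (Σw)²)(nΣz² − (Σz)²)]
Numerator: 8×2421 − 124×129 = 3372
Denominator: √[(18608 − 15376)(20680 − 16641)] = √[3232 × 4039] = 3613.0386
r = 3372 / 3613.0386 ≈ 0.933

0.933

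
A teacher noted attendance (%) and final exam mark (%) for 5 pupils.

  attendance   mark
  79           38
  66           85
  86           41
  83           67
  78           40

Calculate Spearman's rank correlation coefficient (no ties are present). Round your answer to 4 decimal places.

Rank attendance: 3, 1, 5, 4, 2
Rank mark: 1, 5, 3, 4, 2
d = rank(attendance) − rank(mark): 2, -4, 2, 0, 0; Σd² = 24
ρ = 1 − 6Σd² / [n(n²−1)] = 1 − 6×24 / (5×24) = 1 − 144/120 ≈ -0.2000

-0.2000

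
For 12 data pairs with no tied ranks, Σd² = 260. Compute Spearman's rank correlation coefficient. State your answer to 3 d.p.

0.091

ρ = 1 − 6Σd² / [n(n²−1)] = 1 − 6×260 / (12×143)
  = 1 − 1560/1716 = 1 − 0.9091 ≈ 0.091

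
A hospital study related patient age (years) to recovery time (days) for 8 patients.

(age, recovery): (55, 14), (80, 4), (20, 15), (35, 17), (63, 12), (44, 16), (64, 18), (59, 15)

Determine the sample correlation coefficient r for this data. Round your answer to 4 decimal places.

-0.5971

n = 8, Σx = 420, Σy = 111, Σx² = 24532, Σy² = 1675, Σxy = 5482
nΣxy − ΣxΣy = 43856 − 46620 = -2764
nΣx² − (Σx)² = 196256 − 176400 = 19856; nΣy² − (Σy)² = 13400 − 12321 = 1079
r = -2764 / √(19856 × 1079) = -2764 / 4628.6741 ≈ -0.5971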